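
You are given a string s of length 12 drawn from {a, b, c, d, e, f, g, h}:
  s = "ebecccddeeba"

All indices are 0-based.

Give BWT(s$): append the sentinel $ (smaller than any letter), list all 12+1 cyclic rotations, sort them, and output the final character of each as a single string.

rank  rotation       last
    0  $ebecccddeeba  a
    1  a$ebecccddeeb  b
    2  ba$ebecccddee  e
    3  becccddeeba$e  e
    4  cccddeeba$ebe  e
    5  ccddeeba$ebec  c
    6  cddeeba$ebecc  c
    7  ddeeba$ebeccc  c
    8  deeba$ebecccd  d
    9  eba$ebecccdde  e
   10  ebecccddeeba$  $
   11  ecccddeeba$eb  b
   12  eeba$ebecccdd  d

abeeecccde$bd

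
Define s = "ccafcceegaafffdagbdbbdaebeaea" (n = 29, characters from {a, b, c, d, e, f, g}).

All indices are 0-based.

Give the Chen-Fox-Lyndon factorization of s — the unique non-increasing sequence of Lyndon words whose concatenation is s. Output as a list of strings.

emit factor 1: 'c' (i=0, period=1)
emit factor 2: 'c' (i=1, period=1)
emit factor 3: 'afcceeg' (i=2, period=7)
emit factor 4: 'aafffdagbdbbdaebeae' (i=9, period=19)
emit factor 5: 'a' (i=28, period=1)

["c", "c", "afcceeg", "aafffdagbdbbdaebeae", "a"]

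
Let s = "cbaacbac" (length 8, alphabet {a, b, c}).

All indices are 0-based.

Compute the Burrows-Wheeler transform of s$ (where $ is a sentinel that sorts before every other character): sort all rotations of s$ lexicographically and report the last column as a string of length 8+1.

rank  rotation   last
    0  $cbaacbac  c
    1  aacbac$cb  b
    2  ac$cbaacb  b
    3  acbac$cba  a
    4  baacbac$c  c
    5  bac$cbaac  c
    6  c$cbaacba  a
    7  cbaacbac$  $
    8  cbac$cbaa  a

cbbacca$a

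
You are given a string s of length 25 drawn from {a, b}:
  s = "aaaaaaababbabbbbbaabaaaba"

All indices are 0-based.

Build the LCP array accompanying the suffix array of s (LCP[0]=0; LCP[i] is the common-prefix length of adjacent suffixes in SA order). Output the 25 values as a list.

[0, 1, 6, 5, 4, 3, 5, 2, 4, 4, 1, 3, 3, 2, 3, 0, 2, 3, 2, 4, 1, 3, 2, 3, 4]

rank | idx | suffix
   0 |  24 | a
   1 |   0 | aaaaaaababbabbbbbaabaaaba
   2 |   1 | aaaaaababbabbbbbaabaaaba
   3 |   2 | aaaaababbabbbbbaabaaaba
   4 |   3 | aaaababbabbbbbaabaaaba
   5 |  20 | aaaba
   6 |   4 | aaababbabbbbbaabaaaba
   7 |  21 | aaba
   8 |  17 | aabaaaba
   9 |   5 | aababbabbbbbaabaaaba
  10 |  22 | aba
  11 |  18 | abaaaba
  12 |   6 | ababbabbbbbaabaaaba
  13 |   8 | abbabbbbbaabaaaba
  14 |  11 | abbbbbaabaaaba
  15 |  23 | ba
  16 |  19 | baaaba
  17 |  16 | baabaaaba
  18 |   7 | babbabbbbbaabaaaba
  19 |  10 | babbbbbaabaaaba
  20 |  15 | bbaabaaaba
  21 |   9 | bbabbbbbaabaaaba
  22 |  14 | bbbaabaaaba
  23 |  13 | bbbbaabaaaba
  24 |  12 | bbbbbaabaaaba

SA = [24, 0, 1, 2, 3, 20, 4, 21, 17, 5, 22, 18, 6, 8, 11, 23, 19, 16, 7, 10, 15, 9, 14, 13, 12]
i: (SA[i-1],SA[i]) lcp shared
  1: (24,0) 1 'a'
  2: (0,1) 6 'aaaaaa'
  3: (1,2) 5 'aaaaa'
  4: (2,3) 4 'aaaa'
  5: (3,20) 3 'aaa'
  6: (20,4) 5 'aaaba'
  7: (4,21) 2 'aa'
  8: (21,17) 4 'aaba'
  9: (17,5) 4 'aaba'
  10: (5,22) 1 'a'
  11: (22,18) 3 'aba'
  12: (18,6) 3 'aba'
  13: (6,8) 2 'ab'
  14: (8,11) 3 'abb'
  15: (11,23) 0 ''
  16: (23,19) 2 'ba'
  17: (19,16) 3 'baa'
  18: (16,7) 2 'ba'
  19: (7,10) 4 'babb'
  20: (10,15) 1 'b'
  21: (15,9) 3 'bba'
  22: (9,14) 2 'bb'
  23: (14,13) 3 'bbb'
  24: (13,12) 4 'bbbb'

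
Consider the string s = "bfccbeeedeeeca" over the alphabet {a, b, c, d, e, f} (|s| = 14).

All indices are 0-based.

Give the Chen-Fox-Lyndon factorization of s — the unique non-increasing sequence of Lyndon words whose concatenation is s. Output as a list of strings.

emit factor 1: 'bfcc' (i=0, period=4)
emit factor 2: 'beeedeeec' (i=4, period=9)
emit factor 3: 'a' (i=13, period=1)

["bfcc", "beeedeeec", "a"]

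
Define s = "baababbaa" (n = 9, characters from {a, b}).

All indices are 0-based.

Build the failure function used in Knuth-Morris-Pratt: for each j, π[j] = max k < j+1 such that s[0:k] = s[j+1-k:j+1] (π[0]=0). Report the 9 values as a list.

[0, 0, 0, 1, 2, 1, 1, 2, 3]

π[0] = 0
j=1 s[j]='a': π[1]=0 (border '')
j=2 s[j]='a': π[2]=0 (border '')
j=3 s[j]='b': π[3]=1 (border 'b')
j=4 s[j]='a': π[4]=2 (border 'ba')
j=5 s[j]='b': k: 2→0; π[5]=1 (border 'b')
j=6 s[j]='b': k: 1→0; π[6]=1 (border 'b')
j=7 s[j]='a': π[7]=2 (border 'ba')
j=8 s[j]='a': π[8]=3 (border 'baa')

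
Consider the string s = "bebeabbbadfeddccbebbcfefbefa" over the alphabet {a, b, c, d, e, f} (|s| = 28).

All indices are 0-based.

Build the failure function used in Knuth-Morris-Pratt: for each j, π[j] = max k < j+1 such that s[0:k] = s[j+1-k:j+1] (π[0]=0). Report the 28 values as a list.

[0, 0, 1, 2, 0, 1, 1, 1, 0, 0, 0, 0, 0, 0, 0, 0, 1, 2, 3, 1, 0, 0, 0, 0, 1, 2, 0, 0]

π[0] = 0
j=1 s[j]='e': π[1]=0 (border '')
j=2 s[j]='b': π[2]=1 (border 'b')
j=3 s[j]='e': π[3]=2 (border 'be')
j=4 s[j]='a': k: 2→0; π[4]=0 (border '')
j=5 s[j]='b': π[5]=1 (border 'b')
j=6 s[j]='b': k: 1→0; π[6]=1 (border 'b')
j=7 s[j]='b': k: 1→0; π[7]=1 (border 'b')
j=8 s[j]='a': k: 1→0; π[8]=0 (border '')
j=9 s[j]='d': π[9]=0 (border '')
j=10 s[j]='f': π[10]=0 (border '')
j=11 s[j]='e': π[11]=0 (border '')
j=12 s[j]='d': π[12]=0 (border '')
j=13 s[j]='d': π[13]=0 (border '')
j=14 s[j]='c': π[14]=0 (border '')
j=15 s[j]='c': π[15]=0 (border '')
j=16 s[j]='b': π[16]=1 (border 'b')
j=17 s[j]='e': π[17]=2 (border 'be')
j=18 s[j]='b': π[18]=3 (border 'beb')
j=19 s[j]='b': k: 3→1→0; π[19]=1 (border 'b')
j=20 s[j]='c': k: 1→0; π[20]=0 (border '')
j=21 s[j]='f': π[21]=0 (border '')
j=22 s[j]='e': π[22]=0 (border '')
j=23 s[j]='f': π[23]=0 (border '')
j=24 s[j]='b': π[24]=1 (border 'b')
j=25 s[j]='e': π[25]=2 (border 'be')
j=26 s[j]='f': k: 2→0; π[26]=0 (border '')
j=27 s[j]='a': π[27]=0 (border '')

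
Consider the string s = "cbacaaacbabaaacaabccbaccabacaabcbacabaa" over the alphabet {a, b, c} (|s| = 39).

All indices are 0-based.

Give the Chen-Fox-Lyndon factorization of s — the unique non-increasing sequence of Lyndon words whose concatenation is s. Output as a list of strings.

["c", "b", "ac", "aaacbab", "aaacaabccbaccabacaabcbacab", "a", "a"]

emit factor 1: 'c' (i=0, period=1)
emit factor 2: 'b' (i=1, period=1)
emit factor 3: 'ac' (i=2, period=2)
emit factor 4: 'aaacbab' (i=4, period=7)
emit factor 5: 'aaacaabccbaccabacaabcbacab' (i=11, period=26)
emit factor 6: 'a' (i=37, period=1)
emit factor 7: 'a' (i=38, period=1)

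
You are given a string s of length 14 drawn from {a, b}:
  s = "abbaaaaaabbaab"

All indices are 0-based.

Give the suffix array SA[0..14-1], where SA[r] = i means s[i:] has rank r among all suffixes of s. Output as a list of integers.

rank→(start, suffix):
  0 → (3, 'aaaaaabbaab')
  1 → (4, 'aaaaabbaab')
  2 → (5, 'aaaabbaab')
  3 → (6, 'aaabbaab')
  4 → (11, 'aab')
  5 → (7, 'aabbaab')
  6 → (12, 'ab')
  7 → (0, 'abbaaaaaabbaab')
  8 → (8, 'abbaab')
  9 → (13, 'b')
  10 → (2, 'baaaaaabbaab')
  11 → (10, 'baab')
  12 → (1, 'bbaaaaaabbaab')
  13 → (9, 'bbaab')

[3, 4, 5, 6, 11, 7, 12, 0, 8, 13, 2, 10, 1, 9]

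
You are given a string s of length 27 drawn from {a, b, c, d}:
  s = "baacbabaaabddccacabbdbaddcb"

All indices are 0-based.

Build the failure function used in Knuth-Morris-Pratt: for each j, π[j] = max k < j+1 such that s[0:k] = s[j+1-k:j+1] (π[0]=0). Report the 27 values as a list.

π[0] = 0
j=1 s[j]='a': π[1]=0 (border '')
j=2 s[j]='a': π[2]=0 (border '')
j=3 s[j]='c': π[3]=0 (border '')
j=4 s[j]='b': π[4]=1 (border 'b')
j=5 s[j]='a': π[5]=2 (border 'ba')
j=6 s[j]='b': k: 2→0; π[6]=1 (border 'b')
j=7 s[j]='a': π[7]=2 (border 'ba')
j=8 s[j]='a': π[8]=3 (border 'baa')
j=9 s[j]='a': k: 3→0; π[9]=0 (border '')
j=10 s[j]='b': π[10]=1 (border 'b')
j=11 s[j]='d': k: 1→0; π[11]=0 (border '')
j=12 s[j]='d': π[12]=0 (border '')
j=13 s[j]='c': π[13]=0 (border '')
j=14 s[j]='c': π[14]=0 (border '')
j=15 s[j]='a': π[15]=0 (border '')
j=16 s[j]='c': π[16]=0 (border '')
j=17 s[j]='a': π[17]=0 (border '')
j=18 s[j]='b': π[18]=1 (border 'b')
j=19 s[j]='b': k: 1→0; π[19]=1 (border 'b')
j=20 s[j]='d': k: 1→0; π[20]=0 (border '')
j=21 s[j]='b': π[21]=1 (border 'b')
j=22 s[j]='a': π[22]=2 (border 'ba')
j=23 s[j]='d': k: 2→0; π[23]=0 (border '')
j=24 s[j]='d': π[24]=0 (border '')
j=25 s[j]='c': π[25]=0 (border '')
j=26 s[j]='b': π[26]=1 (border 'b')

[0, 0, 0, 0, 1, 2, 1, 2, 3, 0, 1, 0, 0, 0, 0, 0, 0, 0, 1, 1, 0, 1, 2, 0, 0, 0, 1]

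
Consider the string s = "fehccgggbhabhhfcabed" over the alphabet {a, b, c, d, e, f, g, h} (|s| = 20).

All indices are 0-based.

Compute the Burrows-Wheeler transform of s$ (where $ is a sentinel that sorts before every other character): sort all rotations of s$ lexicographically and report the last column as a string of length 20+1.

dchagafhcebfh$ggcbehb

rank  rotation               last
    0  $fehccgggbhabhhfcabed  d
    1  abed$fehccgggbhabhhfc  c
    2  abhhfcabed$fehccgggbh  h
    3  bed$fehccgggbhabhhfca  a
    4  bhabhhfcabed$fehccggg  g
    5  bhhfcabed$fehccgggbha  a
    6  cabed$fehccgggbhabhhf  f
    7  ccgggbhabhhfcabed$feh  h
    8  cgggbhabhhfcabed$fehc  c
    9  d$fehccgggbhabhhfcabe  e
   10  ed$fehccgggbhabhhfcab  b
   11  ehccgggbhabhhfcabed$f  f
   12  fcabed$fehccgggbhabhh  h
   13  fehccgggbhabhhfcabed$  $
   14  gbhabhhfcabed$fehccgg  g
   15  ggbhabhhfcabed$fehccg  g
   16  gggbhabhhfcabed$fehcc  c
   17  habhhfcabed$fehccgggb  b
   18  hccgggbhabhhfcabed$fe  e
   19  hfcabed$fehccgggbhabh  h
   20  hhfcabed$fehccgggbhab  b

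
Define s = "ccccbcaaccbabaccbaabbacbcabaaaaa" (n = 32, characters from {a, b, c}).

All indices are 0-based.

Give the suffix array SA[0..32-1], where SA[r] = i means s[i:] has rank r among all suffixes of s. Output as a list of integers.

rank→(start, suffix):
  0 → (31, 'a')
  1 → (30, 'aa')
  2 → (29, 'aaa')
  3 → (28, 'aaaa')
  4 → (27, 'aaaaa')
  5 → (17, 'aabbacbcabaaaaa')
  6 → (6, 'aaccbabaccbaabbacbcabaaaaa')
  7 → (25, 'abaaaaa')
  8 → (11, 'abaccbaabbacbcabaaaaa')
  9 → (18, 'abbacbcabaaaaa')
  10 → (21, 'acbcabaaaaa')
  11 → (13, 'accbaabbacbcabaaaaa')
  12 → (7, 'accbabaccbaabbacbcabaaaaa')
  13 → (26, 'baaaaa')
  14 → (16, 'baabbacbcabaaaaa')
  15 → (10, 'babaccbaabbacbcabaaaaa')
  16 → (20, 'bacbcabaaaaa')
  17 → (12, 'baccbaabbacbcabaaaaa')
  18 → (19, 'bbacbcabaaaaa')
  19 → (4, 'bcaaccbabaccbaabbacbcabaaaaa')
  20 → (23, 'bcabaaaaa')
  21 → (5, 'caaccbabaccbaabbacbcabaaaaa')
  22 → (24, 'cabaaaaa')
  23 → (15, 'cbaabbacbcabaaaaa')
  24 → (9, 'cbabaccbaabbacbcabaaaaa')
  25 → (3, 'cbcaaccbabaccbaabbacbcabaaaaa')
  26 → (22, 'cbcabaaaaa')
  27 → (14, 'ccbaabbacbcabaaaaa')
  28 → (8, 'ccbabaccbaabbacbcabaaaaa')
  29 → (2, 'ccbcaaccbabaccbaabbacbcabaaaaa')
  30 → (1, 'cccbcaaccbabaccbaabbacbcabaaaaa')
  31 → (0, 'ccccbcaaccbabaccbaabbacbcabaaaaa')

[31, 30, 29, 28, 27, 17, 6, 25, 11, 18, 21, 13, 7, 26, 16, 10, 20, 12, 19, 4, 23, 5, 24, 15, 9, 3, 22, 14, 8, 2, 1, 0]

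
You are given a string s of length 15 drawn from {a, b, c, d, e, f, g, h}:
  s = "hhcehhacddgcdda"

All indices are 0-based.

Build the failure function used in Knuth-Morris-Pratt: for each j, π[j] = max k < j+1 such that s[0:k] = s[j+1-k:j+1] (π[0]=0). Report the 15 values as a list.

[0, 1, 0, 0, 1, 2, 0, 0, 0, 0, 0, 0, 0, 0, 0]

π[0] = 0
j=1 s[j]='h': π[1]=1 (border 'h')
j=2 s[j]='c': k: 1→0; π[2]=0 (border '')
j=3 s[j]='e': π[3]=0 (border '')
j=4 s[j]='h': π[4]=1 (border 'h')
j=5 s[j]='h': π[5]=2 (border 'hh')
j=6 s[j]='a': k: 2→1→0; π[6]=0 (border '')
j=7 s[j]='c': π[7]=0 (border '')
j=8 s[j]='d': π[8]=0 (border '')
j=9 s[j]='d': π[9]=0 (border '')
j=10 s[j]='g': π[10]=0 (border '')
j=11 s[j]='c': π[11]=0 (border '')
j=12 s[j]='d': π[12]=0 (border '')
j=13 s[j]='d': π[13]=0 (border '')
j=14 s[j]='a': π[14]=0 (border '')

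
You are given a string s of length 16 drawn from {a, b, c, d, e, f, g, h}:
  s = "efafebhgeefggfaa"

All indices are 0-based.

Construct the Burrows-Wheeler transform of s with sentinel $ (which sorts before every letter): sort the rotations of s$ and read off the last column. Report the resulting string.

rank  rotation           last
    0  $efafebhgeefggfaa  a
    1  a$efafebhgeefggfa  a
    2  aa$efafebhgeefggf  f
    3  afebhgeefggfaa$ef  f
    4  bhgeefggfaa$efafe  e
    5  ebhgeefggfaa$efaf  f
    6  eefggfaa$efafebhg  g
    7  efafebhgeefggfaa$  $
    8  efggfaa$efafebhge  e
    9  faa$efafebhgeefgg  g
   10  fafebhgeefggfaa$e  e
   11  febhgeefggfaa$efa  a
   12  fggfaa$efafebhgee  e
   13  geefggfaa$efafebh  h
   14  gfaa$efafebhgeefg  g
   15  ggfaa$efafebhgeef  f
   16  hgeefggfaa$efafeb  b

aaffefg$egeaehgfb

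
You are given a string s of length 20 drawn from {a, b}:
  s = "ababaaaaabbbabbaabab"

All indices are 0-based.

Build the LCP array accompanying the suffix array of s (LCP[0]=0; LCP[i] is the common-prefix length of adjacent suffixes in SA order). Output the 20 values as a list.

[0, 4, 3, 2, 3, 1, 2, 3, 4, 2, 3, 0, 1, 3, 2, 3, 3, 1, 3, 2]

sorted suffixes:
  #0 SA[0]=4  'aaaaabbbabbaabab'
  #1 SA[1]=5  'aaaabbbabbaabab'
  #2 SA[2]=6  'aaabbbabbaabab'
  #3 SA[3]=15  'aabab'
  #4 SA[4]=7  'aabbbabbaabab'
  #5 SA[5]=18  'ab'
  #6 SA[6]=2  'abaaaaabbbabbaabab'
  #7 SA[7]=16  'abab'
  #8 SA[8]=0  'ababaaaaabbbabbaabab'
  #9 SA[9]=12  'abbaabab'
  #10 SA[10]=8  'abbbabbaabab'
  #11 SA[11]=19  'b'
  #12 SA[12]=3  'baaaaabbbabbaabab'
  #13 SA[13]=14  'baabab'
  #14 SA[14]=17  'bab'
  #15 SA[15]=1  'babaaaaabbbabbaabab'
  #16 SA[16]=11  'babbaabab'
  #17 SA[17]=13  'bbaabab'
  #18 SA[18]=10  'bbabbaabab'
  #19 SA[19]=9  'bbbabbaabab'

SA = [4, 5, 6, 15, 7, 18, 2, 16, 0, 12, 8, 19, 3, 14, 17, 1, 11, 13, 10, 9]
i: (SA[i-1],SA[i]) lcp shared
  1: (4,5) 4 'aaaa'
  2: (5,6) 3 'aaa'
  3: (6,15) 2 'aa'
  4: (15,7) 3 'aab'
  5: (7,18) 1 'a'
  6: (18,2) 2 'ab'
  7: (2,16) 3 'aba'
  8: (16,0) 4 'abab'
  9: (0,12) 2 'ab'
  10: (12,8) 3 'abb'
  11: (8,19) 0 ''
  12: (19,3) 1 'b'
  13: (3,14) 3 'baa'
  14: (14,17) 2 'ba'
  15: (17,1) 3 'bab'
  16: (1,11) 3 'bab'
  17: (11,13) 1 'b'
  18: (13,10) 3 'bba'
  19: (10,9) 2 'bb'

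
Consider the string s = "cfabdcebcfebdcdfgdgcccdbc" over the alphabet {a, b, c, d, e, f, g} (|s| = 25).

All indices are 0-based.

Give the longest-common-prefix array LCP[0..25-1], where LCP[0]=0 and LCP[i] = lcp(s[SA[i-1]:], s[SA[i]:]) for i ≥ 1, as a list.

rank→(start, suffix):
  0 → (2, 'abdcebcfebdcdfgdgcccdbc')
  1 → (23, 'bc')
  2 → (7, 'bcfebdcdfgdgcccdbc')
  3 → (11, 'bdcdfgdgcccdbc')
  4 → (3, 'bdcebcfebdcdfgdgcccdbc')
  5 → (24, 'c')
  6 → (19, 'cccdbc')
  7 → (20, 'ccdbc')
  8 → (21, 'cdbc')
  9 → (13, 'cdfgdgcccdbc')
  10 → (5, 'cebcfebdcdfgdgcccdbc')
  11 → (0, 'cfabdcebcfebdcdfgdgcccdbc')
  12 → (8, 'cfebdcdfgdgcccdbc')
  13 → (22, 'dbc')
  14 → (12, 'dcdfgdgcccdbc')
  15 → (4, 'dcebcfebdcdfgdgcccdbc')
  16 → (14, 'dfgdgcccdbc')
  17 → (17, 'dgcccdbc')
  18 → (6, 'ebcfebdcdfgdgcccdbc')
  19 → (10, 'ebdcdfgdgcccdbc')
  20 → (1, 'fabdcebcfebdcdfgdgcccdbc')
  21 → (9, 'febdcdfgdgcccdbc')
  22 → (15, 'fgdgcccdbc')
  23 → (18, 'gcccdbc')
  24 → (16, 'gdgcccdbc')

SA = [2, 23, 7, 11, 3, 24, 19, 20, 21, 13, 5, 0, 8, 22, 12, 4, 14, 17, 6, 10, 1, 9, 15, 18, 16]
rank  pair      lcp
   1  s[2:],s[23:]  0  ''
   2  s[23:],s[7:]  2  'bc'
   3  s[7:],s[11:]  1  'b'
   4  s[11:],s[3:]  3  'bdc'
   5  s[3:],s[24:]  0  ''
   6  s[24:],s[19:]  1  'c'
   7  s[19:],s[20:]  2  'cc'
   8  s[20:],s[21:]  1  'c'
   9  s[21:],s[13:]  2  'cd'
  10  s[13:],s[5:]  1  'c'
  11  s[5:],s[0:]  1  'c'
  12  s[0:],s[8:]  2  'cf'
  13  s[8:],s[22:]  0  ''
  14  s[22:],s[12:]  1  'd'
  15  s[12:],s[4:]  2  'dc'
  16  s[4:],s[14:]  1  'd'
  17  s[14:],s[17:]  1  'd'
  18  s[17:],s[6:]  0  ''
  19  s[6:],s[10:]  2  'eb'
  20  s[10:],s[1:]  0  ''
  21  s[1:],s[9:]  1  'f'
  22  s[9:],s[15:]  1  'f'
  23  s[15:],s[18:]  0  ''
  24  s[18:],s[16:]  1  'g'

[0, 0, 2, 1, 3, 0, 1, 2, 1, 2, 1, 1, 2, 0, 1, 2, 1, 1, 0, 2, 0, 1, 1, 0, 1]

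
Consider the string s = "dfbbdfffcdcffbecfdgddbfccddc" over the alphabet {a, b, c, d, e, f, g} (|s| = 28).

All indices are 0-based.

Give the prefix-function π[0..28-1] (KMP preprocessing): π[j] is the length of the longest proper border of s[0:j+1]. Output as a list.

π[0] = 0
j=1 s[j]='f': π[1]=0 (border '')
j=2 s[j]='b': π[2]=0 (border '')
j=3 s[j]='b': π[3]=0 (border '')
j=4 s[j]='d': π[4]=1 (border 'd')
j=5 s[j]='f': π[5]=2 (border 'df')
j=6 s[j]='f': k: 2→0; π[6]=0 (border '')
j=7 s[j]='f': π[7]=0 (border '')
j=8 s[j]='c': π[8]=0 (border '')
j=9 s[j]='d': π[9]=1 (border 'd')
j=10 s[j]='c': k: 1→0; π[10]=0 (border '')
j=11 s[j]='f': π[11]=0 (border '')
j=12 s[j]='f': π[12]=0 (border '')
j=13 s[j]='b': π[13]=0 (border '')
j=14 s[j]='e': π[14]=0 (border '')
j=15 s[j]='c': π[15]=0 (border '')
j=16 s[j]='f': π[16]=0 (border '')
j=17 s[j]='d': π[17]=1 (border 'd')
j=18 s[j]='g': k: 1→0; π[18]=0 (border '')
j=19 s[j]='d': π[19]=1 (border 'd')
j=20 s[j]='d': k: 1→0; π[20]=1 (border 'd')
j=21 s[j]='b': k: 1→0; π[21]=0 (border '')
j=22 s[j]='f': π[22]=0 (border '')
j=23 s[j]='c': π[23]=0 (border '')
j=24 s[j]='c': π[24]=0 (border '')
j=25 s[j]='d': π[25]=1 (border 'd')
j=26 s[j]='d': k: 1→0; π[26]=1 (border 'd')
j=27 s[j]='c': k: 1→0; π[27]=0 (border '')

[0, 0, 0, 0, 1, 2, 0, 0, 0, 1, 0, 0, 0, 0, 0, 0, 0, 1, 0, 1, 1, 0, 0, 0, 0, 1, 1, 0]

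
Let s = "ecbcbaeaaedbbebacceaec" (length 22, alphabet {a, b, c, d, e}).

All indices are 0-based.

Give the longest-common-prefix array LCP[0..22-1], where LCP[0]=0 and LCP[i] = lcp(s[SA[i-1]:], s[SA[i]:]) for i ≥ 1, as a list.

[0, 1, 1, 2, 2, 0, 2, 1, 1, 1, 0, 1, 2, 1, 1, 0, 0, 2, 1, 1, 2, 1]

rank→(start, suffix):
  0 → (7, 'aaedbbebacceaec')
  1 → (15, 'acceaec')
  2 → (5, 'aeaaedbbebacceaec')
  3 → (19, 'aec')
  4 → (8, 'aedbbebacceaec')
  5 → (14, 'bacceaec')
  6 → (4, 'baeaaedbbebacceaec')
  7 → (11, 'bbebacceaec')
  8 → (2, 'bcbaeaaedbbebacceaec')
  9 → (12, 'bebacceaec')
  10 → (21, 'c')
  11 → (3, 'cbaeaaedbbebacceaec')
  12 → (1, 'cbcbaeaaedbbebacceaec')
  13 → (16, 'cceaec')
  14 → (17, 'ceaec')
  15 → (10, 'dbbebacceaec')
  16 → (6, 'eaaedbbebacceaec')
  17 → (18, 'eaec')
  18 → (13, 'ebacceaec')
  19 → (20, 'ec')
  20 → (0, 'ecbcbaeaaedbbebacceaec')
  21 → (9, 'edbbebacceaec')

SA = [7, 15, 5, 19, 8, 14, 4, 11, 2, 12, 21, 3, 1, 16, 17, 10, 6, 18, 13, 20, 0, 9]
[i] adj suffixes → lcp
  [1] 7/15 → 1 ('a')
  [2] 15/5 → 1 ('a')
  [3] 5/19 → 2 ('ae')
  [4] 19/8 → 2 ('ae')
  [5] 8/14 → 0 ('')
  [6] 14/4 → 2 ('ba')
  [7] 4/11 → 1 ('b')
  [8] 11/2 → 1 ('b')
  [9] 2/12 → 1 ('b')
  [10] 12/21 → 0 ('')
  [11] 21/3 → 1 ('c')
  [12] 3/1 → 2 ('cb')
  [13] 1/16 → 1 ('c')
  [14] 16/17 → 1 ('c')
  [15] 17/10 → 0 ('')
  [16] 10/6 → 0 ('')
  [17] 6/18 → 2 ('ea')
  [18] 18/13 → 1 ('e')
  [19] 13/20 → 1 ('e')
  [20] 20/0 → 2 ('ec')
  [21] 0/9 → 1 ('e')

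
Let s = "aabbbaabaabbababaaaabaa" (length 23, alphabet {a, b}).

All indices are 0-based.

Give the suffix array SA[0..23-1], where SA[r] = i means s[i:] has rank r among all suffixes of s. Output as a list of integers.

[22, 21, 16, 17, 18, 5, 8, 0, 19, 14, 6, 12, 9, 1, 20, 15, 4, 7, 13, 11, 3, 10, 2]

rank | idx | suffix
   0 |  22 | a
   1 |  21 | aa
   2 |  16 | aaaabaa
   3 |  17 | aaabaa
   4 |  18 | aabaa
   5 |   5 | aabaabbababaaaabaa
   6 |   8 | aabbababaaaabaa
   7 |   0 | aabbbaabaabbababaaaabaa
   8 |  19 | abaa
   9 |  14 | abaaaabaa
  10 |   6 | abaabbababaaaabaa
  11 |  12 | ababaaaabaa
  12 |   9 | abbababaaaabaa
  13 |   1 | abbbaabaabbababaaaabaa
  14 |  20 | baa
  15 |  15 | baaaabaa
  16 |   4 | baabaabbababaaaabaa
  17 |   7 | baabbababaaaabaa
  18 |  13 | babaaaabaa
  19 |  11 | bababaaaabaa
  20 |   3 | bbaabaabbababaaaabaa
  21 |  10 | bbababaaaabaa
  22 |   2 | bbbaabaabbababaaaabaa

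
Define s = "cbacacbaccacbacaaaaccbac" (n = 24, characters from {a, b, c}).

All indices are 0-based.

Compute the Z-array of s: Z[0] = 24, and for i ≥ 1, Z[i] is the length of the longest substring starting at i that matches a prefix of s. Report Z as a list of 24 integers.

Z[0]=24
i=1: outside box; Z[1]=0
i=2: outside box; Z[2]=0
i=3: outside box; Z[3]=1 extend→box=[3,4)
i=4: outside box; Z[4]=0
i=5: outside box; Z[5]=4 extend→box=[5,9)
i=6: min(r-i=3, Z[1]=0)=0; Z[6]=0
i=7: min(r-i=2, Z[2]=0)=0; Z[7]=0
i=8: min(r-i=1, Z[3]=1)=1; Z[8]=1
i=9: outside box; Z[9]=1 extend→box=[9,10)
i=10: outside box; Z[10]=0
i=11: outside box; Z[11]=5 extend→box=[11,16)
i=12: min(r-i=4, Z[1]=0)=0; Z[12]=0
i=13: min(r-i=3, Z[2]=0)=0; Z[13]=0
i=14: min(r-i=2, Z[3]=1)=1; Z[14]=1
i=15: min(r-i=1, Z[4]=0)=0; Z[15]=0
i=16: outside box; Z[16]=0
i=17: outside box; Z[17]=0
i=18: outside box; Z[18]=0
i=19: outside box; Z[19]=1 extend→box=[19,20)
i=20: outside box; Z[20]=4 extend→box=[20,24)
i=21: min(r-i=3, Z[1]=0)=0; Z[21]=0
i=22: min(r-i=2, Z[2]=0)=0; Z[22]=0
i=23: min(r-i=1, Z[3]=1)=1; Z[23]=1

[24, 0, 0, 1, 0, 4, 0, 0, 1, 1, 0, 5, 0, 0, 1, 0, 0, 0, 0, 1, 4, 0, 0, 1]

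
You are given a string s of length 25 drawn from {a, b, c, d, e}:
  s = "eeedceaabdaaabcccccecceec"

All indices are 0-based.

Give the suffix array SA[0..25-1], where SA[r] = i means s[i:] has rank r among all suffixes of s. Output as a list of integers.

rank→(start, suffix):
  0 → (10, 'aaabcccccecceec')
  1 → (11, 'aabcccccecceec')
  2 → (6, 'aabdaaabcccccecceec')
  3 → (12, 'abcccccecceec')
  4 → (7, 'abdaaabcccccecceec')
  5 → (13, 'bcccccecceec')
  6 → (8, 'bdaaabcccccecceec')
  7 → (24, 'c')
  8 → (14, 'cccccecceec')
  9 → (15, 'ccccecceec')
  10 → (16, 'cccecceec')
  11 → (17, 'ccecceec')
  12 → (20, 'cceec')
  13 → (4, 'ceaabdaaabcccccecceec')
  14 → (18, 'cecceec')
  15 → (21, 'ceec')
  16 → (9, 'daaabcccccecceec')
  17 → (3, 'dceaabdaaabcccccecceec')
  18 → (5, 'eaabdaaabcccccecceec')
  19 → (23, 'ec')
  20 → (19, 'ecceec')
  21 → (2, 'edceaabdaaabcccccecceec')
  22 → (22, 'eec')
  23 → (1, 'eedceaabdaaabcccccecceec')
  24 → (0, 'eeedceaabdaaabcccccecceec')

[10, 11, 6, 12, 7, 13, 8, 24, 14, 15, 16, 17, 20, 4, 18, 21, 9, 3, 5, 23, 19, 2, 22, 1, 0]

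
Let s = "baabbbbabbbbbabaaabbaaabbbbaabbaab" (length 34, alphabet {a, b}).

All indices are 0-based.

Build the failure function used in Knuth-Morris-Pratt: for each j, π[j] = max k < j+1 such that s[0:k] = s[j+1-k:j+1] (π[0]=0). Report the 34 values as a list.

[0, 0, 0, 1, 1, 1, 1, 2, 1, 1, 1, 1, 1, 2, 1, 2, 3, 0, 1, 1, 2, 3, 0, 1, 1, 1, 1, 2, 3, 4, 5, 2, 3, 4]

π[0] = 0
j=1 s[j]='a': π[1]=0 (border '')
j=2 s[j]='a': π[2]=0 (border '')
j=3 s[j]='b': π[3]=1 (border 'b')
j=4 s[j]='b': k: 1→0; π[4]=1 (border 'b')
j=5 s[j]='b': k: 1→0; π[5]=1 (border 'b')
j=6 s[j]='b': k: 1→0; π[6]=1 (border 'b')
j=7 s[j]='a': π[7]=2 (border 'ba')
j=8 s[j]='b': k: 2→0; π[8]=1 (border 'b')
j=9 s[j]='b': k: 1→0; π[9]=1 (border 'b')
j=10 s[j]='b': k: 1→0; π[10]=1 (border 'b')
j=11 s[j]='b': k: 1→0; π[11]=1 (border 'b')
j=12 s[j]='b': k: 1→0; π[12]=1 (border 'b')
j=13 s[j]='a': π[13]=2 (border 'ba')
j=14 s[j]='b': k: 2→0; π[14]=1 (border 'b')
j=15 s[j]='a': π[15]=2 (border 'ba')
j=16 s[j]='a': π[16]=3 (border 'baa')
j=17 s[j]='a': k: 3→0; π[17]=0 (border '')
j=18 s[j]='b': π[18]=1 (border 'b')
j=19 s[j]='b': k: 1→0; π[19]=1 (border 'b')
j=20 s[j]='a': π[20]=2 (border 'ba')
j=21 s[j]='a': π[21]=3 (border 'baa')
j=22 s[j]='a': k: 3→0; π[22]=0 (border '')
j=23 s[j]='b': π[23]=1 (border 'b')
j=24 s[j]='b': k: 1→0; π[24]=1 (border 'b')
j=25 s[j]='b': k: 1→0; π[25]=1 (border 'b')
j=26 s[j]='b': k: 1→0; π[26]=1 (border 'b')
j=27 s[j]='a': π[27]=2 (border 'ba')
j=28 s[j]='a': π[28]=3 (border 'baa')
j=29 s[j]='b': π[29]=4 (border 'baab')
j=30 s[j]='b': π[30]=5 (border 'baabb')
j=31 s[j]='a': k: 5→1; π[31]=2 (border 'ba')
j=32 s[j]='a': π[32]=3 (border 'baa')
j=33 s[j]='b': π[33]=4 (border 'baab')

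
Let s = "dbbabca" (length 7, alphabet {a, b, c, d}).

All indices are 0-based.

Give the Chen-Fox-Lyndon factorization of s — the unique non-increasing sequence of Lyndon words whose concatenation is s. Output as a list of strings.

["d", "b", "b", "abc", "a"]

emit factor 1: 'd' (i=0, period=1)
emit factor 2: 'b' (i=1, period=1)
emit factor 3: 'b' (i=2, period=1)
emit factor 4: 'abc' (i=3, period=3)
emit factor 5: 'a' (i=6, period=1)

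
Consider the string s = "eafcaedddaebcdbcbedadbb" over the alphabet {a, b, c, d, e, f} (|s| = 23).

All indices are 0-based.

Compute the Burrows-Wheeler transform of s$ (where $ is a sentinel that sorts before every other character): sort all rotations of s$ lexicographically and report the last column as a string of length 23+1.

bddcebddecfbbedacde$abaa

rank  rotation                  last
    0  $eafcaedddaebcdbcbedadbb  b
    1  adbb$eafcaedddaebcdbcbed  d
    2  aebcdbcbedadbb$eafcaeddd  d
    3  aedddaebcdbcbedadbb$eafc  c
    4  afcaedddaebcdbcbedadbb$e  e
    5  b$eafcaedddaebcdbcbedadb  b
    6  bb$eafcaedddaebcdbcbedad  d
    7  bcbedadbb$eafcaedddaebcd  d
    8  bcdbcbedadbb$eafcaedddae  e
    9  bedadbb$eafcaedddaebcdbc  c
   10  caedddaebcdbcbedadbb$eaf  f
   11  cbedadbb$eafcaedddaebcdb  b
   12  cdbcbedadbb$eafcaedddaeb  b
   13  dadbb$eafcaedddaebcdbcbe  e
   14  daebcdbcbedadbb$eafcaedd  d
   15  dbb$eafcaedddaebcdbcbeda  a
   16  dbcbedadbb$eafcaedddaebc  c
   17  ddaebcdbcbedadbb$eafcaed  d
   18  dddaebcdbcbedadbb$eafcae  e
   19  eafcaedddaebcdbcbedadbb$  $
   20  ebcdbcbedadbb$eafcaeddda  a
   21  edadbb$eafcaedddaebcdbcb  b
   22  edddaebcdbcbedadbb$eafca  a
   23  fcaedddaebcdbcbedadbb$ea  a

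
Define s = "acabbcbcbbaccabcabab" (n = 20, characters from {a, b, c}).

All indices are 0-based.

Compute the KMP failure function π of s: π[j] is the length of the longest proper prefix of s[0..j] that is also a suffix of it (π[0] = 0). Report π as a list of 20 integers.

[0, 0, 1, 0, 0, 0, 0, 0, 0, 0, 1, 2, 0, 1, 0, 0, 1, 0, 1, 0]

π[0] = 0
j=1 s[j]='c': π[1]=0 (border '')
j=2 s[j]='a': π[2]=1 (border 'a')
j=3 s[j]='b': k: 1→0; π[3]=0 (border '')
j=4 s[j]='b': π[4]=0 (border '')
j=5 s[j]='c': π[5]=0 (border '')
j=6 s[j]='b': π[6]=0 (border '')
j=7 s[j]='c': π[7]=0 (border '')
j=8 s[j]='b': π[8]=0 (border '')
j=9 s[j]='b': π[9]=0 (border '')
j=10 s[j]='a': π[10]=1 (border 'a')
j=11 s[j]='c': π[11]=2 (border 'ac')
j=12 s[j]='c': k: 2→0; π[12]=0 (border '')
j=13 s[j]='a': π[13]=1 (border 'a')
j=14 s[j]='b': k: 1→0; π[14]=0 (border '')
j=15 s[j]='c': π[15]=0 (border '')
j=16 s[j]='a': π[16]=1 (border 'a')
j=17 s[j]='b': k: 1→0; π[17]=0 (border '')
j=18 s[j]='a': π[18]=1 (border 'a')
j=19 s[j]='b': k: 1→0; π[19]=0 (border '')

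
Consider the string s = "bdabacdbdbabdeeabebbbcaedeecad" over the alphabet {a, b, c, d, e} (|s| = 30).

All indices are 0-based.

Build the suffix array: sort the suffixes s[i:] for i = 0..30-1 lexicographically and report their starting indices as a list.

sorted suffixes:
  #0 SA[0]=2  'abacdbdbabdeeabebbbcaedeecad'
  #1 SA[1]=10  'abdeeabebbbcaedeecad'
  #2 SA[2]=15  'abebbbcaedeecad'
  #3 SA[3]=4  'acdbdbabdeeabebbbcaedeecad'
  #4 SA[4]=28  'ad'
  #5 SA[5]=22  'aedeecad'
  #6 SA[6]=9  'babdeeabebbbcaedeecad'
  #7 SA[7]=3  'bacdbdbabdeeabebbbcaedeecad'
  #8 SA[8]=18  'bbbcaedeecad'
  #9 SA[9]=19  'bbcaedeecad'
  #10 SA[10]=20  'bcaedeecad'
  #11 SA[11]=0  'bdabacdbdbabdeeabebbbcaedeecad'
  #12 SA[12]=7  'bdbabdeeabebbbcaedeecad'
  #13 SA[13]=11  'bdeeabebbbcaedeecad'
  #14 SA[14]=16  'bebbbcaedeecad'
  #15 SA[15]=27  'cad'
  #16 SA[16]=21  'caedeecad'
  #17 SA[17]=5  'cdbdbabdeeabebbbcaedeecad'
  #18 SA[18]=29  'd'
  #19 SA[19]=1  'dabacdbdbabdeeabebbbcaedeecad'
  #20 SA[20]=8  'dbabdeeabebbbcaedeecad'
  #21 SA[21]=6  'dbdbabdeeabebbbcaedeecad'
  #22 SA[22]=12  'deeabebbbcaedeecad'
  #23 SA[23]=24  'deecad'
  #24 SA[24]=14  'eabebbbcaedeecad'
  #25 SA[25]=17  'ebbbcaedeecad'
  #26 SA[26]=26  'ecad'
  #27 SA[27]=23  'edeecad'
  #28 SA[28]=13  'eeabebbbcaedeecad'
  #29 SA[29]=25  'eecad'

[2, 10, 15, 4, 28, 22, 9, 3, 18, 19, 20, 0, 7, 11, 16, 27, 21, 5, 29, 1, 8, 6, 12, 24, 14, 17, 26, 23, 13, 25]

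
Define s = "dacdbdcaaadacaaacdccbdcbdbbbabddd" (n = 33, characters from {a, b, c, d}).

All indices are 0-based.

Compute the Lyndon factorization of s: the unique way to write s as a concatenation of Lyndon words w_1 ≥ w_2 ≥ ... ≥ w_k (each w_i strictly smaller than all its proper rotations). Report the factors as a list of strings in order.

["d", "acdbdc", "aaadac", "aaacdccbdcbdbbbabddd"]

emit factor 1: 'd' (i=0, period=1)
emit factor 2: 'acdbdc' (i=1, period=6)
emit factor 3: 'aaadac' (i=7, period=6)
emit factor 4: 'aaacdccbdcbdbbbabddd' (i=13, period=20)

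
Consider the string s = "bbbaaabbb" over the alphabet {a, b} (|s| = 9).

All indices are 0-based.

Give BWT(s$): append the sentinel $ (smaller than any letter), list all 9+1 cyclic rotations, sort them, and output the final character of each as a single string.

rank  rotation    last
    0  $bbbaaabbb  b
    1  aaabbb$bbb  b
    2  aabbb$bbba  a
    3  abbb$bbbaa  a
    4  b$bbbaaabb  b
    5  baaabbb$bb  b
    6  bb$bbbaaab  b
    7  bbaaabbb$b  b
    8  bbb$bbbaaa  a
    9  bbbaaabbb$  $

bbaabbbba$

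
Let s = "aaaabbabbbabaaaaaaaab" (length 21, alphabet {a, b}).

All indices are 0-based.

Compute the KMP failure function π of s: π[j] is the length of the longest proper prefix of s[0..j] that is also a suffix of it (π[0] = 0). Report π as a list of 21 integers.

π[0] = 0
j=1 s[j]='a': π[1]=1 (border 'a')
j=2 s[j]='a': π[2]=2 (border 'aa')
j=3 s[j]='a': π[3]=3 (border 'aaa')
j=4 s[j]='b': k: 3→2→1→0; π[4]=0 (border '')
j=5 s[j]='b': π[5]=0 (border '')
j=6 s[j]='a': π[6]=1 (border 'a')
j=7 s[j]='b': k: 1→0; π[7]=0 (border '')
j=8 s[j]='b': π[8]=0 (border '')
j=9 s[j]='b': π[9]=0 (border '')
j=10 s[j]='a': π[10]=1 (border 'a')
j=11 s[j]='b': k: 1→0; π[11]=0 (border '')
j=12 s[j]='a': π[12]=1 (border 'a')
j=13 s[j]='a': π[13]=2 (border 'aa')
j=14 s[j]='a': π[14]=3 (border 'aaa')
j=15 s[j]='a': π[15]=4 (border 'aaaa')
j=16 s[j]='a': k: 4→3; π[16]=4 (border 'aaaa')
j=17 s[j]='a': k: 4→3; π[17]=4 (border 'aaaa')
j=18 s[j]='a': k: 4→3; π[18]=4 (border 'aaaa')
j=19 s[j]='a': k: 4→3; π[19]=4 (border 'aaaa')
j=20 s[j]='b': π[20]=5 (border 'aaaab')

[0, 1, 2, 3, 0, 0, 1, 0, 0, 0, 1, 0, 1, 2, 3, 4, 4, 4, 4, 4, 5]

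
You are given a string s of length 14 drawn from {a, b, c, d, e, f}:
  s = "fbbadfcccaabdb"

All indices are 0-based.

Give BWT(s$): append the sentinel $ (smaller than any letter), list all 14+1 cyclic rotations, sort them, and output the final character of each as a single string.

rank  rotation         last
    0  $fbbadfcccaabdb  b
    1  aabdb$fbbadfccc  c
    2  abdb$fbbadfccca  a
    3  adfcccaabdb$fbb  b
    4  b$fbbadfcccaabd  d
    5  badfcccaabdb$fb  b
    6  bbadfcccaabdb$f  f
    7  bdb$fbbadfcccaa  a
    8  caabdb$fbbadfcc  c
    9  ccaabdb$fbbadfc  c
   10  cccaabdb$fbbadf  f
   11  db$fbbadfcccaab  b
   12  dfcccaabdb$fbba  a
   13  fbbadfcccaabdb$  $
   14  fcccaabdb$fbbad  d

bcabdbfaccfba$d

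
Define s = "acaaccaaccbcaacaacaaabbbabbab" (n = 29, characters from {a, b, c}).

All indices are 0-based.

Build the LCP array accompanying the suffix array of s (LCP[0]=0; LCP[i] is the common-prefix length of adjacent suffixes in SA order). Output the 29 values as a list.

[0, 2, 2, 5, 3, 4, 1, 2, 3, 1, 4, 5, 2, 3, 0, 1, 3, 1, 4, 2, 1, 0, 3, 6, 4, 5, 1, 1, 2]

rank | idx | suffix
   0 |  18 | aaabbbabbab
   1 |  19 | aabbbabbab
   2 |  15 | aacaaabbbabbab
   3 |  12 | aacaacaaabbbabbab
   4 |   2 | aaccaaccbcaacaacaaabbbabbab
   5 |   6 | aaccbcaacaacaaabbbabbab
   6 |  27 | ab
   7 |  24 | abbab
   8 |  20 | abbbabbab
   9 |  16 | acaaabbbabbab
  10 |  13 | acaacaaabbbabbab
  11 |   0 | acaaccaaccbcaacaacaaabbbabbab
  12 |   3 | accaaccbcaacaacaaabbbabbab
  13 |   7 | accbcaacaacaaabbbabbab
  14 |  28 | b
  15 |  26 | bab
  16 |  23 | babbab
  17 |  25 | bbab
  18 |  22 | bbabbab
  19 |  21 | bbbabbab
  20 |  10 | bcaacaacaaabbbabbab
  21 |  17 | caaabbbabbab
  22 |  14 | caacaaabbbabbab
  23 |  11 | caacaacaaabbbabbab
  24 |   1 | caaccaaccbcaacaacaaabbbabbab
  25 |   5 | caaccbcaacaacaaabbbabbab
  26 |   9 | cbcaacaacaaabbbabbab
  27 |   4 | ccaaccbcaacaacaaabbbabbab
  28 |   8 | ccbcaacaacaaabbbabbab

SA = [18, 19, 15, 12, 2, 6, 27, 24, 20, 16, 13, 0, 3, 7, 28, 26, 23, 25, 22, 21, 10, 17, 14, 11, 1, 5, 9, 4, 8]
[i] adj suffixes → lcp
  [1] 18/19 → 2 ('aa')
  [2] 19/15 → 2 ('aa')
  [3] 15/12 → 5 ('aacaa')
  [4] 12/2 → 3 ('aac')
  [5] 2/6 → 4 ('aacc')
  [6] 6/27 → 1 ('a')
  [7] 27/24 → 2 ('ab')
  [8] 24/20 → 3 ('abb')
  [9] 20/16 → 1 ('a')
  [10] 16/13 → 4 ('acaa')
  [11] 13/0 → 5 ('acaac')
  [12] 0/3 → 2 ('ac')
  [13] 3/7 → 3 ('acc')
  [14] 7/28 → 0 ('')
  [15] 28/26 → 1 ('b')
  [16] 26/23 → 3 ('bab')
  [17] 23/25 → 1 ('b')
  [18] 25/22 → 4 ('bbab')
  [19] 22/21 → 2 ('bb')
  [20] 21/10 → 1 ('b')
  [21] 10/17 → 0 ('')
  [22] 17/14 → 3 ('caa')
  [23] 14/11 → 6 ('caacaa')
  [24] 11/1 → 4 ('caac')
  [25] 1/5 → 5 ('caacc')
  [26] 5/9 → 1 ('c')
  [27] 9/4 → 1 ('c')
  [28] 4/8 → 2 ('cc')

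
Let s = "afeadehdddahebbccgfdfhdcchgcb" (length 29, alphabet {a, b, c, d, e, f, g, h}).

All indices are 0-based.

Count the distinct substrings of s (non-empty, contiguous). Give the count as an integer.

rank→(start, suffix):
  0 → (3, 'adehdddahebbccgfdfhdcchgcb')
  1 → (0, 'afeadehdddahebbccgfdfhdcchgcb')
  2 → (10, 'ahebbccgfdfhdcchgcb')
  3 → (28, 'b')
  4 → (13, 'bbccgfdfhdcchgcb')
  5 → (14, 'bccgfdfhdcchgcb')
  6 → (27, 'cb')
  7 → (15, 'ccgfdfhdcchgcb')
  8 → (23, 'cchgcb')
  9 → (16, 'cgfdfhdcchgcb')
  10 → (24, 'chgcb')
  11 → (9, 'dahebbccgfdfhdcchgcb')
  12 → (22, 'dcchgcb')
  13 → (8, 'ddahebbccgfdfhdcchgcb')
  14 → (7, 'dddahebbccgfdfhdcchgcb')
  15 → (4, 'dehdddahebbccgfdfhdcchgcb')
  16 → (19, 'dfhdcchgcb')
  17 → (2, 'eadehdddahebbccgfdfhdcchgcb')
  18 → (12, 'ebbccgfdfhdcchgcb')
  19 → (5, 'ehdddahebbccgfdfhdcchgcb')
  20 → (18, 'fdfhdcchgcb')
  21 → (1, 'feadehdddahebbccgfdfhdcchgcb')
  22 → (20, 'fhdcchgcb')
  23 → (26, 'gcb')
  24 → (17, 'gfdfhdcchgcb')
  25 → (21, 'hdcchgcb')
  26 → (6, 'hdddahebbccgfdfhdcchgcb')
  27 → (11, 'hebbccgfdfhdcchgcb')
  28 → (25, 'hgcb')

SA = [3, 0, 10, 28, 13, 14, 27, 15, 23, 16, 24, 9, 22, 8, 7, 4, 19, 2, 12, 5, 18, 1, 20, 26, 17, 21, 6, 11, 25]
rank  pair      lcp
   1  s[3:],s[0:]  1  'a'
   2  s[0:],s[10:]  1  'a'
   3  s[10:],s[28:]  0  ''
   4  s[28:],s[13:]  1  'b'
   5  s[13:],s[14:]  1  'b'
   6  s[14:],s[27:]  0  ''
   7  s[27:],s[15:]  1  'c'
   8  s[15:],s[23:]  2  'cc'
   9  s[23:],s[16:]  1  'c'
  10  s[16:],s[24:]  1  'c'
  11  s[24:],s[9:]  0  ''
  12  s[9:],s[22:]  1  'd'
  13  s[22:],s[8:]  1  'd'
  14  s[8:],s[7:]  2  'dd'
  15  s[7:],s[4:]  1  'd'
  16  s[4:],s[19:]  1  'd'
  17  s[19:],s[2:]  0  ''
  18  s[2:],s[12:]  1  'e'
  19  s[12:],s[5:]  1  'e'
  20  s[5:],s[18:]  0  ''
  21  s[18:],s[1:]  1  'f'
  22  s[1:],s[20:]  1  'f'
  23  s[20:],s[26:]  0  ''
  24  s[26:],s[17:]  1  'g'
  25  s[17:],s[21:]  0  ''
  26  s[21:],s[6:]  2  'hd'
  27  s[6:],s[11:]  1  'h'
  28  s[11:],s[25:]  1  'h'

n(n+1)/2 = 29·30/2 = 435
Σ LCP = 0 + 1 + 1 + 0 + 1 + 1 + 0 + 1 + 2 + 1 + 1 + 0 + 1 + 1 + 2 + 1 + 1 + 0 + 1 + 1 + 0 + 1 + 1 + 0 + 1 + 0 + 2 + 1 + 1 = 24
distinct = 435 − 24 = 411

411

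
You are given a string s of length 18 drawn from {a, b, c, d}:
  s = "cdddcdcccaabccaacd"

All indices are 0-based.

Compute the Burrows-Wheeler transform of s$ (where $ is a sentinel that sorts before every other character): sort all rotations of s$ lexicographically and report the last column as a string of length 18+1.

rank  rotation             last
    0  $cdddcdcccaabccaacd  d
    1  aabccaacd$cdddcdccc  c
    2  aacd$cdddcdcccaabcc  c
    3  abccaacd$cdddcdccca  a
    4  acd$cdddcdcccaabcca  a
    5  bccaacd$cdddcdcccaa  a
    6  caabccaacd$cdddcdcc  c
    7  caacd$cdddcdcccaabc  c
    8  ccaabccaacd$cdddcdc  c
    9  ccaacd$cdddcdcccaab  b
   10  cccaabccaacd$cdddcd  d
   11  cd$cdddcdcccaabccaa  a
   12  cdcccaabccaacd$cddd  d
   13  cdddcdcccaabccaacd$  $
   14  d$cdddcdcccaabccaac  c
   15  dcccaabccaacd$cdddc  c
   16  dcdcccaabccaacd$cdd  d
   17  ddcdcccaabccaacd$cd  d
   18  dddcdcccaabccaacd$c  c

dccaaacccbdad$ccddc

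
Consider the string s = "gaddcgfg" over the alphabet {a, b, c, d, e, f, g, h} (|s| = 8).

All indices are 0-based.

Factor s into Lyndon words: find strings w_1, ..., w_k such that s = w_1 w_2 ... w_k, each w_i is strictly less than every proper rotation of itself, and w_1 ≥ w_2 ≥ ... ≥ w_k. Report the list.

["g", "addcgfg"]

emit factor 1: 'g' (i=0, period=1)
emit factor 2: 'addcgfg' (i=1, period=7)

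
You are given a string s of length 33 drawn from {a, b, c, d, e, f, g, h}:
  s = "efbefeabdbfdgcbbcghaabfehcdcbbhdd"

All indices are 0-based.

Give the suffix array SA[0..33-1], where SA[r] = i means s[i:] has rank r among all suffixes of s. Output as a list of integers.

[19, 6, 20, 14, 28, 15, 7, 2, 9, 21, 29, 13, 27, 25, 16, 32, 8, 26, 31, 11, 5, 0, 3, 23, 1, 10, 4, 22, 12, 17, 18, 24, 30]

rank→(start, suffix):
  0 → (19, 'aabfehcdcbbhdd')
  1 → (6, 'abdbfdgcbbcghaabfehcdcbbhdd')
  2 → (20, 'abfehcdcbbhdd')
  3 → (14, 'bbcghaabfehcdcbbhdd')
  4 → (28, 'bbhdd')
  5 → (15, 'bcghaabfehcdcbbhdd')
  6 → (7, 'bdbfdgcbbcghaabfehcdcbbhdd')
  7 → (2, 'befeabdbfdgcbbcghaabfehcdcbbhdd')
  8 → (9, 'bfdgcbbcghaabfehcdcbbhdd')
  9 → (21, 'bfehcdcbbhdd')
  10 → (29, 'bhdd')
  11 → (13, 'cbbcghaabfehcdcbbhdd')
  12 → (27, 'cbbhdd')
  13 → (25, 'cdcbbhdd')
  14 → (16, 'cghaabfehcdcbbhdd')
  15 → (32, 'd')
  16 → (8, 'dbfdgcbbcghaabfehcdcbbhdd')
  17 → (26, 'dcbbhdd')
  18 → (31, 'dd')
  19 → (11, 'dgcbbcghaabfehcdcbbhdd')
  20 → (5, 'eabdbfdgcbbcghaabfehcdcbbhdd')
  21 → (0, 'efbefeabdbfdgcbbcghaabfehcdcbbhdd')
  22 → (3, 'efeabdbfdgcbbcghaabfehcdcbbhdd')
  23 → (23, 'ehcdcbbhdd')
  24 → (1, 'fbefeabdbfdgcbbcghaabfehcdcbbhdd')
  25 → (10, 'fdgcbbcghaabfehcdcbbhdd')
  26 → (4, 'feabdbfdgcbbcghaabfehcdcbbhdd')
  27 → (22, 'fehcdcbbhdd')
  28 → (12, 'gcbbcghaabfehcdcbbhdd')
  29 → (17, 'ghaabfehcdcbbhdd')
  30 → (18, 'haabfehcdcbbhdd')
  31 → (24, 'hcdcbbhdd')
  32 → (30, 'hdd')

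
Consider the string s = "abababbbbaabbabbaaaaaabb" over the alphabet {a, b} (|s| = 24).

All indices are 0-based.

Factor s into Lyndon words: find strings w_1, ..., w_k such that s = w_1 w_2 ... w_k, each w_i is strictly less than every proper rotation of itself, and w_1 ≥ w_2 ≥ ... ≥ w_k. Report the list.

emit factor 1: 'abababbbb' (i=0, period=9)
emit factor 2: 'aabbabb' (i=9, period=7)
emit factor 3: 'aaaaaabb' (i=16, period=8)

["abababbbb", "aabbabb", "aaaaaabb"]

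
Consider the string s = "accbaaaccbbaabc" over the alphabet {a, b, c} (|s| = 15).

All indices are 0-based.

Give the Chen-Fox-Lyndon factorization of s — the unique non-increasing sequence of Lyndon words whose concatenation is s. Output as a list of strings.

["accb", "aaaccbbaabc"]

emit factor 1: 'accb' (i=0, period=4)
emit factor 2: 'aaaccbbaabc' (i=4, period=11)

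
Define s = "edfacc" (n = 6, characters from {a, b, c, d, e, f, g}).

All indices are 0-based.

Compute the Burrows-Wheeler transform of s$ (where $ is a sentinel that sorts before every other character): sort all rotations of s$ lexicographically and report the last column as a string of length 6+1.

rank  rotation last
    0  $edfacc  c
    1  acc$edf  f
    2  c$edfac  c
    3  cc$edfa  a
    4  dfacc$e  e
    5  edfacc$  $
    6  facc$ed  d

cfcae$d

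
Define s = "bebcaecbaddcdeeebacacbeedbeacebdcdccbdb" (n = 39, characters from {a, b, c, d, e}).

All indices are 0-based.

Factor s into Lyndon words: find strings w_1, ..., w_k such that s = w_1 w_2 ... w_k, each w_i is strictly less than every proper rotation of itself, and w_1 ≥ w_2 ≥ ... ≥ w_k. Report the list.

emit factor 1: 'be' (i=0, period=2)
emit factor 2: 'bc' (i=2, period=2)
emit factor 3: 'aecb' (i=4, period=4)
emit factor 4: 'addcdeeeb' (i=8, period=9)
emit factor 5: 'acacbeedbeacebdcdccbdb' (i=17, period=22)

["be", "bc", "aecb", "addcdeeeb", "acacbeedbeacebdcdccbdb"]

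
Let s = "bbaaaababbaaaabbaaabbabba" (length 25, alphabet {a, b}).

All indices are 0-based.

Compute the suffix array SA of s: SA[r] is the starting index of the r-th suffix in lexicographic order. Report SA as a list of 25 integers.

[24, 2, 10, 3, 11, 16, 4, 12, 17, 5, 21, 7, 13, 18, 23, 1, 9, 15, 20, 6, 22, 0, 8, 14, 19]

rank→(start, suffix):
  0 → (24, 'a')
  1 → (2, 'aaaababbaaaabbaaabbabba')
  2 → (10, 'aaaabbaaabbabba')
  3 → (3, 'aaababbaaaabbaaabbabba')
  4 → (11, 'aaabbaaabbabba')
  5 → (16, 'aaabbabba')
  6 → (4, 'aababbaaaabbaaabbabba')
  7 → (12, 'aabbaaabbabba')
  8 → (17, 'aabbabba')
  9 → (5, 'ababbaaaabbaaabbabba')
  10 → (21, 'abba')
  11 → (7, 'abbaaaabbaaabbabba')
  12 → (13, 'abbaaabbabba')
  13 → (18, 'abbabba')
  14 → (23, 'ba')
  15 → (1, 'baaaababbaaaabbaaabbabba')
  16 → (9, 'baaaabbaaabbabba')
  17 → (15, 'baaabbabba')
  18 → (20, 'babba')
  19 → (6, 'babbaaaabbaaabbabba')
  20 → (22, 'bba')
  21 → (0, 'bbaaaababbaaaabbaaabbabba')
  22 → (8, 'bbaaaabbaaabbabba')
  23 → (14, 'bbaaabbabba')
  24 → (19, 'bbabba')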